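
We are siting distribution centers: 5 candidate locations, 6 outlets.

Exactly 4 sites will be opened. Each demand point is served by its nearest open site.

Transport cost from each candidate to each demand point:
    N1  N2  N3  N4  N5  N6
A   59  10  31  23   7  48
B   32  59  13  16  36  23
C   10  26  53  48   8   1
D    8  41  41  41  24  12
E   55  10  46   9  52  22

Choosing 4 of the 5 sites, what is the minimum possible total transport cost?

49

Open {B, C, D, E}.
  N1→D 8, N2→E 10, N3→B 13, N4→E 9, N5→C 8, N6→C 1  ⇒ total 49.
Compare {A, B, C, E}: total 50.
Compare {A, B, C, D}: total 55.
No size-4 selection does better; minimum is 49.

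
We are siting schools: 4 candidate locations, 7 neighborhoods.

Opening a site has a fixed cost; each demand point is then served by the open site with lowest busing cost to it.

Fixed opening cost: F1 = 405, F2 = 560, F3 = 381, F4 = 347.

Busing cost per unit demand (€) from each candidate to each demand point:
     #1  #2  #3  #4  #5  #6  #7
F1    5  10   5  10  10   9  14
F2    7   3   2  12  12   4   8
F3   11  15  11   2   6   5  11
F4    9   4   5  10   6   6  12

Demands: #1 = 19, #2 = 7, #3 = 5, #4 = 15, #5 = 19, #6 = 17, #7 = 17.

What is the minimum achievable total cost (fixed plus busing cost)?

1141

Open {F4}: assign each demand point to its cheapest open site.
  #1→F4 19×9=171, #2→F4 7×4=28, #3→F4 5×5=25, #4→F4 15×10=150, #5→F4 19×6=114, #6→F4 17×6=102, #7→F4 17×12=204
  busing cost 794, fixed 347 → total 1141.
Compare {F3}: busing cost 785 + fixed 381 = 1166.
Compare {F1}: busing cost 921 + fixed 405 = 1326.
Compare {F2}: busing cost 776 + fixed 560 = 1336.
All other subsets cost ≥ 1166. Minimum total cost: 1141.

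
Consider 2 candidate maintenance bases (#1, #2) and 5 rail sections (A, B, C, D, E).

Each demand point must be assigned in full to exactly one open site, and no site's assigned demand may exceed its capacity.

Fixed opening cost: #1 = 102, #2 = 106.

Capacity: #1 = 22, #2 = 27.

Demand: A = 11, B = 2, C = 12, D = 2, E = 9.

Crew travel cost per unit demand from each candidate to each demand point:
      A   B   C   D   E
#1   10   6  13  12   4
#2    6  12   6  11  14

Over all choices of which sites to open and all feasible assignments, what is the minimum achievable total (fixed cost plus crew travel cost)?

Open {#1, #2}; cheapest assignment that respects the capacities:
  #1 (cap 22, load 11): B, E — cost 2×6 + 9×4 = 48
  #2 (cap 27, load 25): A, C, D — cost 11×6 + 12×6 + 2×11 = 160
  Shipping 208, fixed 208 → total 416.
  Any other capacity-feasible assignment to {#1, #2} ships for at least 208.
Total demand is 36 and no other set of sites has combined capacity ≥ 36, so {#1, #2} is the only feasible choice of open sites. Minimum: 416.

416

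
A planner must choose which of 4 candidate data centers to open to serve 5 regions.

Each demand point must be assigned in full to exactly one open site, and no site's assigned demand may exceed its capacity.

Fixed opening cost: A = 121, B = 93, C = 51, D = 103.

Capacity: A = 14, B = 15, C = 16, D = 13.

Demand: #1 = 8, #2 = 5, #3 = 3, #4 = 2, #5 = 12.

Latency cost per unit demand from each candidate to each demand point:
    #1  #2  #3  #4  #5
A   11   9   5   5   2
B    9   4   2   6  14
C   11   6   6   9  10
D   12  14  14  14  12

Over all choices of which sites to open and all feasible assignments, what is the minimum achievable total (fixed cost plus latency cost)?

Open {A, C}; cheapest assignment that respects the capacities:
  A (cap 14, load 14): #4, #5 — cost 2×5 + 12×2 = 34
  C (cap 16, load 16): #1, #2, #3 — cost 8×11 + 5×6 + 3×6 = 136
  Shipping 170, fixed 172 → total 342.
  Any other capacity-feasible assignment to {A, C} ships for at least 170.
Compare {B, C}: its best feasible assignment gives total 386.
Compare {A, B, C}: its best feasible assignment gives total 407.
Every other set of open sites that can feasibly serve all demand totals ≥ 386 even under its best assignment. Minimum: 342.

342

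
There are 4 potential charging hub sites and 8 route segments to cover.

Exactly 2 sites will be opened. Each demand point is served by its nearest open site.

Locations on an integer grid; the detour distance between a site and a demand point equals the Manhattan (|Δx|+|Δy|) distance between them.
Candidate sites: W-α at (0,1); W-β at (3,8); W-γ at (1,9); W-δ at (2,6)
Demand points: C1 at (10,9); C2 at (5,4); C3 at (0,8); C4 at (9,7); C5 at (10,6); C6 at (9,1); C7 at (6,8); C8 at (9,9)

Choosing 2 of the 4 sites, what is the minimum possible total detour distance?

Open {W-α, W-β}.
  C1→W-β 8, C2→W-β 6, C3→W-β 3, C4→W-β 7, C5→W-β 9, C6→W-α 9, C7→W-β 3, C8→W-β 7  ⇒ total 52.
Compare {W-β, W-δ}: total 53.
Compare {W-β, W-γ}: total 55.
No size-2 selection does better; minimum is 52.

52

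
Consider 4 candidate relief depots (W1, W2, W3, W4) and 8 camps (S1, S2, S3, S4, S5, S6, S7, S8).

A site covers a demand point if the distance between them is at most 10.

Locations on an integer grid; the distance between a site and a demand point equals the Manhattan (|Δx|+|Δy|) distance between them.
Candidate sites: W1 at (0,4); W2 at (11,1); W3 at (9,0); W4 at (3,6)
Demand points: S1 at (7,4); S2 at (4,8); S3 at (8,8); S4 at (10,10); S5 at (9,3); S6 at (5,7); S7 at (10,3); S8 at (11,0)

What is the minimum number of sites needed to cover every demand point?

2

Coverage sets (demand points within 10 of each site):
  W1: {S1, S2, S5, S6}
  W2: {S1, S3, S4, S5, S7, S8}
  W3: {S1, S3, S5, S7, S8}
  W4: {S1, S2, S3, S5, S6, S7}
No single site covers all 8 demand points.
But {W1, W2} covers everything, so the minimum is 2.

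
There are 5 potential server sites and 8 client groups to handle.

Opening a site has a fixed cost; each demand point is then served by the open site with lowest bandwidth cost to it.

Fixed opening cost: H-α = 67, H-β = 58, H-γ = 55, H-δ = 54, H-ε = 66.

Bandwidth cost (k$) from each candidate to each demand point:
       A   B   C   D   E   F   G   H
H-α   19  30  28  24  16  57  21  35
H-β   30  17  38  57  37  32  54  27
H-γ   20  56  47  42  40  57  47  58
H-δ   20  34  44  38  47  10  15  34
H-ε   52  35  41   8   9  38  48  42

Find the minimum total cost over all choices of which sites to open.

291

Open {H-δ, H-ε}: assign each demand point to its cheapest open site.
  A→H-δ 20, B→H-δ 34, C→H-ε 41, D→H-ε 8, E→H-ε 9, F→H-δ 10, G→H-δ 15, H→H-δ 34
  bandwidth cost 171, fixed 120 → total 291.
Compare {H-δ}: bandwidth cost 242 + fixed 54 = 296.
Compare {H-α}: bandwidth cost 230 + fixed 67 = 297.
Compare {H-α, H-δ}: bandwidth cost 176 + fixed 121 = 297.
All other subsets cost ≥ 296. Minimum total cost: 291.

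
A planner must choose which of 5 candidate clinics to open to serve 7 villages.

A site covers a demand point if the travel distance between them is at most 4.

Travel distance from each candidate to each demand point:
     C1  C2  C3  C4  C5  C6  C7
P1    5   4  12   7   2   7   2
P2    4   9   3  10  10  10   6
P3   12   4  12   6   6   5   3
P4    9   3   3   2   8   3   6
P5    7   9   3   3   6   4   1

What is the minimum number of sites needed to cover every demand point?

Coverage sets (demand points within 4 of each site):
  P1: {C2, C5, C7}
  P2: {C1, C3}
  P3: {C2, C7}
  P4: {C2, C3, C4, C6}
  P5: {C3, C4, C6, C7}
No 2 sites suffice: every size-2 union leaves at least one demand point uncovered.
But {P1, P2, P4} covers everything, so the minimum is 3.

3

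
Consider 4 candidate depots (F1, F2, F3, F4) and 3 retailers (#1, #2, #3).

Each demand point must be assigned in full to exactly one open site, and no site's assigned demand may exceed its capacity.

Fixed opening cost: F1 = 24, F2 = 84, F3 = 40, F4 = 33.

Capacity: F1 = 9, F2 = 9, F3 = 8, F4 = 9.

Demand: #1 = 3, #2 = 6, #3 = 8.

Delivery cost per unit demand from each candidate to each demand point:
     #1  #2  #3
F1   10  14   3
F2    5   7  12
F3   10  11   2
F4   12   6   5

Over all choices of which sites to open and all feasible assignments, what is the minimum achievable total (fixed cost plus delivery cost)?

Open {F1, F4}; cheapest assignment that respects the capacities:
  F1 (cap 9, load 8): #3 — cost 8×3 = 24
  F4 (cap 9, load 9): #1, #2 — cost 3×12 + 6×6 = 72
  Shipping 96, fixed 57 → total 153.
  Any other capacity-feasible assignment to {F1, F4} ships for at least 96.
Compare {F3, F4}: its best feasible assignment gives total 161.
Compare {F1, F3, F4}: its best feasible assignment gives total 179.
Every other set of open sites that can feasibly serve all demand totals ≥ 161 even under its best assignment. Minimum: 153.

153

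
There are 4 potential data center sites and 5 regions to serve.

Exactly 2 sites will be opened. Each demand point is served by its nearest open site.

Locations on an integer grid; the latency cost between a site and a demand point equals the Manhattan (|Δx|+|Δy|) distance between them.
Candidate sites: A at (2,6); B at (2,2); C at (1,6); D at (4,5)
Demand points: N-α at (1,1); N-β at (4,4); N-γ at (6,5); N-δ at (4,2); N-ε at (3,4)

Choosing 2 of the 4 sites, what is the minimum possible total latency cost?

9

Open {B, D}.
  N-α→B 2, N-β→D 1, N-γ→D 2, N-δ→B 2, N-ε→D 2  ⇒ total 9.
Compare {C, D}: total 13.
Compare {A, D}: total 14.
No size-2 selection does better; minimum is 9.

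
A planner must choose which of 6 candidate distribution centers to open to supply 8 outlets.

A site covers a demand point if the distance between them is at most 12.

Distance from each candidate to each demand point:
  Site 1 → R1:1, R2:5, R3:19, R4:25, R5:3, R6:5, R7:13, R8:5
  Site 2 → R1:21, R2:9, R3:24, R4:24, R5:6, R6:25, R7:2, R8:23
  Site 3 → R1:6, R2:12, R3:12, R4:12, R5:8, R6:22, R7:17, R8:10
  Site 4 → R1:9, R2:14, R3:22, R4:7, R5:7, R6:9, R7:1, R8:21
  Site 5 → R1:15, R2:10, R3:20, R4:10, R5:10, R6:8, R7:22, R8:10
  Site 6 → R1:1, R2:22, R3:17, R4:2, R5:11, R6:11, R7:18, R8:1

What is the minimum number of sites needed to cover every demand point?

Coverage sets (demand points within 12 of each site):
  Site 1: {R1, R2, R5, R6, R8}
  Site 2: {R2, R5, R7}
  Site 3: {R1, R2, R3, R4, R5, R8}
  Site 4: {R1, R4, R5, R6, R7}
  Site 5: {R2, R4, R5, R6, R8}
  Site 6: {R1, R4, R5, R6, R8}
No single site covers all 8 demand points.
But {Site 3, Site 4} covers everything, so the minimum is 2.

2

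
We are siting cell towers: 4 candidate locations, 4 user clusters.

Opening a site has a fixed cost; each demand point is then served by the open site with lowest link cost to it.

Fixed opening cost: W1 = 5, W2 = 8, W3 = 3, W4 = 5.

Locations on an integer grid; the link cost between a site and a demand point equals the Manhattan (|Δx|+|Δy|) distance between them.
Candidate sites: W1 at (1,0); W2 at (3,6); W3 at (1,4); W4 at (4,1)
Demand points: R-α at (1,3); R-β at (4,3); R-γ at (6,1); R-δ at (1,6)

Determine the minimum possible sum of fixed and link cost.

Open {W3, W4}: assign each demand point to its cheapest open site.
  R-α→W3 1, R-β→W4 2, R-γ→W4 2, R-δ→W3 2
  link cost 7, fixed 8 → total 15.
Compare {W3}: link cost 15 + fixed 3 = 18.
Compare {W1, W3, W4}: link cost 7 + fixed 13 = 20.
Compare {W1, W3}: link cost 13 + fixed 8 = 21.
All other subsets cost ≥ 18. Minimum total cost: 15.

15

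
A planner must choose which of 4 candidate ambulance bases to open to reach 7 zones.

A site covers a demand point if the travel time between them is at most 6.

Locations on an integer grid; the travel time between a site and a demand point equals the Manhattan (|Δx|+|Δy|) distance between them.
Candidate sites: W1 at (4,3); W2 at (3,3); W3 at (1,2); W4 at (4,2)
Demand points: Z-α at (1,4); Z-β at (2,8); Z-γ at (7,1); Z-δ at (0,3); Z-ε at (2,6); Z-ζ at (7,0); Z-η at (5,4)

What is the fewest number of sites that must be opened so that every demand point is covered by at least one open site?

2

Coverage sets (demand points within 6 of each site):
  W1: {Z-α, Z-γ, Z-δ, Z-ε, Z-ζ, Z-η}
  W2: {Z-α, Z-β, Z-γ, Z-δ, Z-ε, Z-η}
  W3: {Z-α, Z-δ, Z-ε, Z-η}
  W4: {Z-α, Z-γ, Z-δ, Z-ε, Z-ζ, Z-η}
No single site covers all 7 demand points.
But {W1, W2} covers everything, so the minimum is 2.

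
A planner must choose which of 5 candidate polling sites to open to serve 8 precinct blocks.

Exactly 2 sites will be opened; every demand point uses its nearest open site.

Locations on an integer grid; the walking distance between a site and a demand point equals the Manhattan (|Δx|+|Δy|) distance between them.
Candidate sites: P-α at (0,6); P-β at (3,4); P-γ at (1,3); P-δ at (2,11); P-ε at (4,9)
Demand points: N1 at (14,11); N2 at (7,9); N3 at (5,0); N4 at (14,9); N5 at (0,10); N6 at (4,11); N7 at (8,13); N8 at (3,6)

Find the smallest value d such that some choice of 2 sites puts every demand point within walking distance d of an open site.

Open {P-α, P-ε}.
  Farthest demand point is N1 at walking distance 12 (to P-ε); all others are ≤ 12.
With {P-β, P-ε} the worst case is 12.
With {P-γ, P-ε} the worst case is 12.
No size-2 selection achieves below 12.

12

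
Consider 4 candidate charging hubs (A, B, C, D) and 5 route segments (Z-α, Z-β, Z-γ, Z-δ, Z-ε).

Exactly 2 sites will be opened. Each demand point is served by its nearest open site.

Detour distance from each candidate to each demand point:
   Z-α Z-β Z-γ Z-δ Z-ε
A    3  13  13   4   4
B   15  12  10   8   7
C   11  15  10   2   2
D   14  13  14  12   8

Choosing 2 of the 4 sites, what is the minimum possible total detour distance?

30

Open {A, C}.
  Z-α→A 3, Z-β→A 13, Z-γ→C 10, Z-δ→C 2, Z-ε→C 2  ⇒ total 30.
Compare {A, B}: total 33.
Compare {A, D}: total 37.
No size-2 selection does better; minimum is 30.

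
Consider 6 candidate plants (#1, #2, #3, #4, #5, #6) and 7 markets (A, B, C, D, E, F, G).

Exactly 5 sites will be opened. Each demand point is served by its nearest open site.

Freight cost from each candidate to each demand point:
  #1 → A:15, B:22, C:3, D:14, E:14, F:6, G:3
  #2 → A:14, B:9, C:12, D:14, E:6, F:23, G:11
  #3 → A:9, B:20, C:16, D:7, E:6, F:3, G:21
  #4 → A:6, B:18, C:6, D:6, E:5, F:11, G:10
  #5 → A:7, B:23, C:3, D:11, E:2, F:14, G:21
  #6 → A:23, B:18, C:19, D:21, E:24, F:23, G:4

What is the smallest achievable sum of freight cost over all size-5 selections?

Open {#1, #2, #3, #4, #5}.
  A→#4 6, B→#2 9, C→#1 3, D→#4 6, E→#5 2, F→#3 3, G→#1 3  ⇒ total 32.
Compare {#2, #3, #4, #5, #6}: total 33.
Compare {#1, #2, #3, #5, #6}: total 34.
No size-5 selection does better; minimum is 32.

32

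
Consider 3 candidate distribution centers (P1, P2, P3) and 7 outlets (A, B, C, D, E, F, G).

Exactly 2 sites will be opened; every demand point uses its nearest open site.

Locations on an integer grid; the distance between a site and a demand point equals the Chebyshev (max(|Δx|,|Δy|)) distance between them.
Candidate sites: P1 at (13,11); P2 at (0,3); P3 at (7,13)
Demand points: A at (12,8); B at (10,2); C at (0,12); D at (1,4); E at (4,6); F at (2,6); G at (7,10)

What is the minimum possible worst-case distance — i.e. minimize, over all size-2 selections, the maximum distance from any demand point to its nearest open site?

9

Open {P1, P2}.
  Farthest demand point is B at distance 9 (to P1); all others are ≤ 9.
With {P1, P3} the worst case is 9.
With {P2, P3} the worst case is 10.
No size-2 selection achieves below 9.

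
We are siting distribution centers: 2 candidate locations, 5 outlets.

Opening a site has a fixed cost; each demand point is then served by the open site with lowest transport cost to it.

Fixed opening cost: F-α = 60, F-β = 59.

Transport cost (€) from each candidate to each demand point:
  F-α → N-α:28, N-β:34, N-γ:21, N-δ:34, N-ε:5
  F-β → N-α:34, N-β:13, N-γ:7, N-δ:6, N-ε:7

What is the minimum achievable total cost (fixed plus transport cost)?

Open {F-β}: assign each demand point to its cheapest open site.
  N-α→F-β 34, N-β→F-β 13, N-γ→F-β 7, N-δ→F-β 6, N-ε→F-β 7
  transport cost 67, fixed 59 → total 126.
Compare {F-α, F-β}: transport cost 59 + fixed 119 = 178.
Compare {F-α}: transport cost 122 + fixed 60 = 182.

126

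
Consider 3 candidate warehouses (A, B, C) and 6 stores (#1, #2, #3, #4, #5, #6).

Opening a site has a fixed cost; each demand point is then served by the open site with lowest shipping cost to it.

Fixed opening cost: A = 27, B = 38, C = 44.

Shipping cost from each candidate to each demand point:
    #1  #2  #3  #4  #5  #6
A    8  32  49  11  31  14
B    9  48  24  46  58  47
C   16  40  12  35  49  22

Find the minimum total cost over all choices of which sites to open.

Open {A}: assign each demand point to its cheapest open site.
  #1→A 8, #2→A 32, #3→A 49, #4→A 11, #5→A 31, #6→A 14
  shipping cost 145, fixed 27 → total 172.
Compare {A, C}: shipping cost 108 + fixed 71 = 179.
Compare {A, B}: shipping cost 120 + fixed 65 = 185.
Compare {A, B, C}: shipping cost 108 + fixed 109 = 217.
All other subsets cost ≥ 179. Minimum total cost: 172.

172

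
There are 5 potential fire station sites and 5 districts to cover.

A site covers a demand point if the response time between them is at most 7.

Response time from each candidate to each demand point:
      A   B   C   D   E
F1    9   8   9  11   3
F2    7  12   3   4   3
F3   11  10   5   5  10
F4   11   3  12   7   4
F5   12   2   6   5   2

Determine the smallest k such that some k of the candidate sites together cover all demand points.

2

Coverage sets (demand points within 7 of each site):
  F1: {E}
  F2: {A, C, D, E}
  F3: {C, D}
  F4: {B, D, E}
  F5: {B, C, D, E}
No single site covers all 5 demand points.
But {F2, F4} covers everything, so the minimum is 2.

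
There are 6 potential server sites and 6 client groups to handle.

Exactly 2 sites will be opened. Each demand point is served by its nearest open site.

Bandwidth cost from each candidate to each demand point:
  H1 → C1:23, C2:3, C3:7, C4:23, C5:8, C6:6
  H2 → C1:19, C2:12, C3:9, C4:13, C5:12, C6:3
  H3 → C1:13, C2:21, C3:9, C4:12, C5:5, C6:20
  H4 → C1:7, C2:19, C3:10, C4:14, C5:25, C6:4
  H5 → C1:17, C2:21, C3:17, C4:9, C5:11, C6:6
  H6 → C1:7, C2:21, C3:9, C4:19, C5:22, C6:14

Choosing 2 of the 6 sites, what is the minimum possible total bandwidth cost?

43

Open {H1, H4}.
  C1→H4 7, C2→H1 3, C3→H1 7, C4→H4 14, C5→H1 8, C6→H4 4  ⇒ total 43.
Compare {H1, H3}: total 46.
Compare {H1, H5}: total 50.
No size-2 selection does better; minimum is 43.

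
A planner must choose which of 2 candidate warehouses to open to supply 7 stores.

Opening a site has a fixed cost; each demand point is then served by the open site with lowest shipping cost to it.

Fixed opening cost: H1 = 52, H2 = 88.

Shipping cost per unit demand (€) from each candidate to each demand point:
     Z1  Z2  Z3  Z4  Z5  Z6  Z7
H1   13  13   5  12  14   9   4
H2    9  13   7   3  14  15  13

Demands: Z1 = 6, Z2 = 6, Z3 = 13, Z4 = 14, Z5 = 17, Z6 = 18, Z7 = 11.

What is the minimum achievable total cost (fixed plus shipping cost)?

Open {H1, H2}: assign each demand point to its cheapest open site.
  Z1→H2 6×9=54, Z2→H1 6×13=78, Z3→H1 13×5=65, Z4→H2 14×3=42, Z5→H1 17×14=238, Z6→H1 18×9=162, Z7→H1 11×4=44
  shipping cost 683, fixed 140 → total 823.
Compare {H1}: shipping cost 833 + fixed 52 = 885.
Compare {H2}: shipping cost 916 + fixed 88 = 1004.

823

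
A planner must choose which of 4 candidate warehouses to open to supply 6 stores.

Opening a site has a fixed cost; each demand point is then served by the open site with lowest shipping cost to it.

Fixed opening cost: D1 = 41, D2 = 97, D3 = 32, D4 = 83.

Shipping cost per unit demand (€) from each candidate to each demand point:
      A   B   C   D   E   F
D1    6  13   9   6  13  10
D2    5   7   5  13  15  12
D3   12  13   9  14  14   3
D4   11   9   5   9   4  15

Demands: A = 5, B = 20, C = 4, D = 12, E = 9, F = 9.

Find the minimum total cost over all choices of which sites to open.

Open {D1, D3, D4}: assign each demand point to its cheapest open site.
  A→D1 5×6=30, B→D4 20×9=180, C→D4 4×5=20, D→D1 12×6=72, E→D4 9×4=36, F→D3 9×3=27
  shipping cost 365, fixed 156 → total 521.
Compare {D3, D4}: shipping cost 426 + fixed 115 = 541.
Compare {D1, D4}: shipping cost 428 + fixed 124 = 552.
Compare {D2, D3, D4}: shipping cost 356 + fixed 212 = 568.
All other subsets cost ≥ 541. Minimum total cost: 521.

521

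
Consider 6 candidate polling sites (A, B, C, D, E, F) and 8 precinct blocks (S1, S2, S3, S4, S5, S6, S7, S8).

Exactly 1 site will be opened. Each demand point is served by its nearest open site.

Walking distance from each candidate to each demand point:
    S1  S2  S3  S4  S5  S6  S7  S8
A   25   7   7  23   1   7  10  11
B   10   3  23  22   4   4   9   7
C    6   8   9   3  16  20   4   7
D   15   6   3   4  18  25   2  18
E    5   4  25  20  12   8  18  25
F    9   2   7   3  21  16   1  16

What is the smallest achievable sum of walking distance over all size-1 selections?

73

Open {C}.
  S1→C 6, S2→C 8, S3→C 9, S4→C 3, S5→C 16, S6→C 20, S7→C 4, S8→C 7  ⇒ total 73.
Compare {F}: total 75.
Compare {B}: total 82.
No size-1 selection does better; minimum is 73.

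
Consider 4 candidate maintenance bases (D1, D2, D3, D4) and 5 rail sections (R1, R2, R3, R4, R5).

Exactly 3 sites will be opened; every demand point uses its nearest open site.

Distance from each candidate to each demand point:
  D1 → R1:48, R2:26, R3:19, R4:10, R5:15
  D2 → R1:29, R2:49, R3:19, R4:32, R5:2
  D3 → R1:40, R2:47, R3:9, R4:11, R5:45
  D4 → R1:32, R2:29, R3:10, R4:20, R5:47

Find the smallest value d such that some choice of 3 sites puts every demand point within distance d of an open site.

29

Open {D1, D2, D3}.
  Farthest demand point is R1 at distance 29 (to D2); all others are ≤ 29.
With {D1, D2, D4} the worst case is 29.
With {D2, D3, D4} the worst case is 29.
No size-3 selection achieves below 29.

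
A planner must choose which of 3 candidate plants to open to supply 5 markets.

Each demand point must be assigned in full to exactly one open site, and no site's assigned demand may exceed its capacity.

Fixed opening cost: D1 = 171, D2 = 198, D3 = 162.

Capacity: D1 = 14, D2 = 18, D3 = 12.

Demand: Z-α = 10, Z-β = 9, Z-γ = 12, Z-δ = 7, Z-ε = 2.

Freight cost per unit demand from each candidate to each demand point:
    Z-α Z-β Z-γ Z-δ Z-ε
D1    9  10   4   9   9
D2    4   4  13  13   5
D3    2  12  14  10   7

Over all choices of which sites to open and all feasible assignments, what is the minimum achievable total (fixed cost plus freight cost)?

736

Open {D1, D2, D3}; cheapest assignment that respects the capacities:
  D1 (cap 14, load 12): Z-γ — cost 12×4 = 48
  D2 (cap 18, load 18): Z-β, Z-δ, Z-ε — cost 9×4 + 7×13 + 2×5 = 137
  D3 (cap 12, load 10): Z-α — cost 10×2 = 20
  Shipping 205, fixed 531 → total 736.
  Any other capacity-feasible assignment to {D1, D2, D3} ships for at least 205.
Total demand is 40 and no other set of sites has combined capacity ≥ 40, so {D1, D2, D3} is the only feasible choice of open sites. Minimum: 736.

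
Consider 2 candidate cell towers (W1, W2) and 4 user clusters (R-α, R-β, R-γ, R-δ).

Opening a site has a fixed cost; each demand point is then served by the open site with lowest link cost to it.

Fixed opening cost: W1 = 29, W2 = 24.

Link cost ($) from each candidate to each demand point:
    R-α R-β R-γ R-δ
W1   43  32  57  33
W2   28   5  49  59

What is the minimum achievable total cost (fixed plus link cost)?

Open {W2}: assign each demand point to its cheapest open site.
  R-α→W2 28, R-β→W2 5, R-γ→W2 49, R-δ→W2 59
  link cost 141, fixed 24 → total 165.
Compare {W1, W2}: link cost 115 + fixed 53 = 168.
Compare {W1}: link cost 165 + fixed 29 = 194.

165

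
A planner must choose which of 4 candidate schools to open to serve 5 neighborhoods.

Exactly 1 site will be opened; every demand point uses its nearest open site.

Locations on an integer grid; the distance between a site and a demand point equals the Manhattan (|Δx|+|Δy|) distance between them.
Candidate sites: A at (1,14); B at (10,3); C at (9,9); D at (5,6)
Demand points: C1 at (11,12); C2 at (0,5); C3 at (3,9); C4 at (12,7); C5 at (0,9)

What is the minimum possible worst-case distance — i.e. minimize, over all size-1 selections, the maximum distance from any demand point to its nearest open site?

12

Open {D}.
  Farthest demand point is C1 at distance 12 (to D); all others are ≤ 12.
With {C} the worst case is 13.
With {B} the worst case is 16.
No size-1 selection achieves below 12.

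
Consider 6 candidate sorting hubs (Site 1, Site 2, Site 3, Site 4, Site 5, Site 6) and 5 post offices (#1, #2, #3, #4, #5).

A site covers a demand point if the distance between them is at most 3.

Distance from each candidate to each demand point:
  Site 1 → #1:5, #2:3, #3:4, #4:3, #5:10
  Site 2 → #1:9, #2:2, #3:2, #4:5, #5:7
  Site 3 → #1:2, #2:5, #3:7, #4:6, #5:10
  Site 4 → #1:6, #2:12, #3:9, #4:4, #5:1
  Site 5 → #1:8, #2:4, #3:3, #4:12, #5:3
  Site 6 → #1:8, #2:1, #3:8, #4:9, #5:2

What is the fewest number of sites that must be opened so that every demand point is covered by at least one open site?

Coverage sets (demand points within 3 of each site):
  Site 1: {#2, #4}
  Site 2: {#2, #3}
  Site 3: {#1}
  Site 4: {#5}
  Site 5: {#3, #5}
  Site 6: {#2, #5}
No 2 sites suffice: every size-2 union leaves at least one demand point uncovered.
But {Site 1, Site 3, Site 5} covers everything, so the minimum is 3.

3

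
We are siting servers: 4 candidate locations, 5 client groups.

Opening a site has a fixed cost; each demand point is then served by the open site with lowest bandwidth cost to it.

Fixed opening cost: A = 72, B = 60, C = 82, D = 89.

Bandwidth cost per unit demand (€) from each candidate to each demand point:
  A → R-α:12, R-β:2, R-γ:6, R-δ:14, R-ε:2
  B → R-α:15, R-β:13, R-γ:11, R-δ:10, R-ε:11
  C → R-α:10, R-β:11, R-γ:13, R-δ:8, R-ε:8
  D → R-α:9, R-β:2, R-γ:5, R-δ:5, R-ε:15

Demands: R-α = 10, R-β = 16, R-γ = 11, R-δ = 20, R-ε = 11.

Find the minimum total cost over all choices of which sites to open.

Open {A, D}: assign each demand point to its cheapest open site.
  R-α→D 10×9=90, R-β→A 16×2=32, R-γ→D 11×5=55, R-δ→D 20×5=100, R-ε→A 11×2=22
  bandwidth cost 299, fixed 161 → total 460.
Compare {A, B, D}: bandwidth cost 299 + fixed 221 = 520.
Compare {D}: bandwidth cost 442 + fixed 89 = 531.
Compare {A, C}: bandwidth cost 380 + fixed 154 = 534.
All other subsets cost ≥ 520. Minimum total cost: 460.

460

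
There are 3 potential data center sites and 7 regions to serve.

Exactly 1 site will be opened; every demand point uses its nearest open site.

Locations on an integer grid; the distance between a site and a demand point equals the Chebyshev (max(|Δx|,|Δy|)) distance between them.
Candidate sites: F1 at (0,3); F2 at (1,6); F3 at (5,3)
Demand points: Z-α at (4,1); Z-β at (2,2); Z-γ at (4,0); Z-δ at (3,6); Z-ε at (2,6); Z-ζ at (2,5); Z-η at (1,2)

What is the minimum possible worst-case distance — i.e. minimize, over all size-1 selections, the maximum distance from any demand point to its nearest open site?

4

Open {F1}.
  Farthest demand point is Z-α at distance 4 (to F1); all others are ≤ 4.
With {F3} the worst case is 4.
With {F2} the worst case is 6.
No size-1 selection achieves below 4.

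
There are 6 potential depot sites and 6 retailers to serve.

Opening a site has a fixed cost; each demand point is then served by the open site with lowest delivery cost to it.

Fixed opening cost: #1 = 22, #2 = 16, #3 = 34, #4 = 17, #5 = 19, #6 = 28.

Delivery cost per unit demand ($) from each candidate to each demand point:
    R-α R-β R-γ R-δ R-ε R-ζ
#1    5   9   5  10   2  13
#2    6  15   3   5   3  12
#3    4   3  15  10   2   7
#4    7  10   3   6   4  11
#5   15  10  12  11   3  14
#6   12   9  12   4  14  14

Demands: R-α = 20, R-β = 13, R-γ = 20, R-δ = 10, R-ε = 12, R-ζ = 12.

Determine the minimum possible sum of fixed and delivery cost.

Open {#2, #3}: assign each demand point to its cheapest open site.
  R-α→#3 20×4=80, R-β→#3 13×3=39, R-γ→#2 20×3=60, R-δ→#2 10×5=50, R-ε→#3 12×2=24, R-ζ→#3 12×7=84
  delivery cost 337, fixed 50 → total 387.
Compare {#3, #4}: delivery cost 347 + fixed 51 = 398.
Compare {#2, #3, #4}: delivery cost 337 + fixed 67 = 404.
Compare {#2, #3, #6}: delivery cost 327 + fixed 78 = 405.
All other subsets cost ≥ 398. Minimum total cost: 387.

387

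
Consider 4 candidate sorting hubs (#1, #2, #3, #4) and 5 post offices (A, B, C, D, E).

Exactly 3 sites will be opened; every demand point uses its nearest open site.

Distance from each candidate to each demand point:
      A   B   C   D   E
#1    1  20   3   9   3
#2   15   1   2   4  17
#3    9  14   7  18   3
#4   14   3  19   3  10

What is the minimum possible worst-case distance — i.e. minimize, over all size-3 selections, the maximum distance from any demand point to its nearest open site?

Open {#1, #2, #4}.
  Farthest demand point is D at distance 3 (to #4); all others are ≤ 3.
With {#1, #3, #4} the worst case is 3.
With {#1, #2, #3} the worst case is 4.
No size-3 selection achieves below 3.

3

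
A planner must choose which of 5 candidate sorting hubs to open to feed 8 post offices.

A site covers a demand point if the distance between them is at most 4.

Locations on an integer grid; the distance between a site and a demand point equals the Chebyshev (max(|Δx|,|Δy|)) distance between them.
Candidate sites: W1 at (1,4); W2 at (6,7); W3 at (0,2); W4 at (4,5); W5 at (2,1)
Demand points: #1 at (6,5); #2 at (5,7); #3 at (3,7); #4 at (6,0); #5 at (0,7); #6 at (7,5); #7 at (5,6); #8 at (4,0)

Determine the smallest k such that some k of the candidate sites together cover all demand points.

2

Coverage sets (demand points within 4 of each site):
  W1: {#2, #3, #5, #7, #8}
  W2: {#1, #2, #3, #6, #7}
  W3: {#8}
  W4: {#1, #2, #3, #5, #6, #7}
  W5: {#1, #4, #8}
No single site covers all 8 demand points.
But {W4, W5} covers everything, so the minimum is 2.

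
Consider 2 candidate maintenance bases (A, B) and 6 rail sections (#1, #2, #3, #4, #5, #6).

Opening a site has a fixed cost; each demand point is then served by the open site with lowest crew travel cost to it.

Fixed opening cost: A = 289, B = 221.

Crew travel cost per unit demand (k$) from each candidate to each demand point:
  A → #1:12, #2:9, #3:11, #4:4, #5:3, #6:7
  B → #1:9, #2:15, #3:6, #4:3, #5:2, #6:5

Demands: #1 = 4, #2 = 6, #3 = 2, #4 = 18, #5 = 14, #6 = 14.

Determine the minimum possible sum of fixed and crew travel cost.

511

Open {B}: assign each demand point to its cheapest open site.
  #1→B 4×9=36, #2→B 6×15=90, #3→B 2×6=12, #4→B 18×3=54, #5→B 14×2=28, #6→B 14×5=70
  crew travel cost 290, fixed 221 → total 511.
Compare {A}: crew travel cost 336 + fixed 289 = 625.
Compare {A, B}: crew travel cost 254 + fixed 510 = 764.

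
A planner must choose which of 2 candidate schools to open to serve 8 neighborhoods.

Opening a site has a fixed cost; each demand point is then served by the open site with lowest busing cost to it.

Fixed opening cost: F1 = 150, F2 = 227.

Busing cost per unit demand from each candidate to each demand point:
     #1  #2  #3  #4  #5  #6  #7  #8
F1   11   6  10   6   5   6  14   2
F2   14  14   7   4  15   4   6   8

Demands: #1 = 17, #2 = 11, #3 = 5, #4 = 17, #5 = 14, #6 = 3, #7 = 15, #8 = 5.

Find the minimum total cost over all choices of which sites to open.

863

Open {F1}: assign each demand point to its cheapest open site.
  #1→F1 17×11=187, #2→F1 11×6=66, #3→F1 5×10=50, #4→F1 17×6=102, #5→F1 14×5=70, #6→F1 3×6=18, #7→F1 15×14=210, #8→F1 5×2=10
  busing cost 713, fixed 150 → total 863.
Compare {F1, F2}: busing cost 538 + fixed 377 = 915.
Compare {F2}: busing cost 847 + fixed 227 = 1074.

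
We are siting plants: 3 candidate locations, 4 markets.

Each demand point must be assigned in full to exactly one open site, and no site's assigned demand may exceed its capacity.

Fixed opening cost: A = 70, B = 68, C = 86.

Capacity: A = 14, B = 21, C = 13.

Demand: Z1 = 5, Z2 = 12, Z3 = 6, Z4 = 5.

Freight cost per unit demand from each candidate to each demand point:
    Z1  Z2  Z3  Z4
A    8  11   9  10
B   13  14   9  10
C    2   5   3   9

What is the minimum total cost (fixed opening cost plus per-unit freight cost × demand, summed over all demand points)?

Open {B, C}; cheapest assignment that respects the capacities:
  B (cap 21, load 16): Z1, Z3, Z4 — cost 5×13 + 6×9 + 5×10 = 169
  C (cap 13, load 12): Z2 — cost 12×5 = 60
  Shipping 229, fixed 154 → total 383.
  Any other capacity-feasible assignment to {B, C} ships for at least 229.
Compare {A, B, C}: its best feasible assignment gives total 428.
Compare {A, B}: its best feasible assignment gives total 439.
Every other set of open sites that can feasibly serve all demand totals ≥ 428 even under its best assignment. Minimum: 383.

383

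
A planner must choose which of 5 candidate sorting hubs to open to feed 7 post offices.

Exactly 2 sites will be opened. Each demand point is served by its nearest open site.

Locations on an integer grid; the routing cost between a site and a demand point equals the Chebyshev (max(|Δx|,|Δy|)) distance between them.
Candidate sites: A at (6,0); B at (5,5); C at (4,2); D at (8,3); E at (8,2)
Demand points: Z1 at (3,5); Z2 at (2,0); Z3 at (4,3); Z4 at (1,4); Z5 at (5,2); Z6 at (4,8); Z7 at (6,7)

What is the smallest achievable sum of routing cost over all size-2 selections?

14

Open {B, C}.
  Z1→B 2, Z2→C 2, Z3→C 1, Z4→C 3, Z5→C 1, Z6→B 3, Z7→B 2  ⇒ total 14.
Compare {A, B}: total 19.
Compare {C, D}: total 19.
No size-2 selection does better; minimum is 14.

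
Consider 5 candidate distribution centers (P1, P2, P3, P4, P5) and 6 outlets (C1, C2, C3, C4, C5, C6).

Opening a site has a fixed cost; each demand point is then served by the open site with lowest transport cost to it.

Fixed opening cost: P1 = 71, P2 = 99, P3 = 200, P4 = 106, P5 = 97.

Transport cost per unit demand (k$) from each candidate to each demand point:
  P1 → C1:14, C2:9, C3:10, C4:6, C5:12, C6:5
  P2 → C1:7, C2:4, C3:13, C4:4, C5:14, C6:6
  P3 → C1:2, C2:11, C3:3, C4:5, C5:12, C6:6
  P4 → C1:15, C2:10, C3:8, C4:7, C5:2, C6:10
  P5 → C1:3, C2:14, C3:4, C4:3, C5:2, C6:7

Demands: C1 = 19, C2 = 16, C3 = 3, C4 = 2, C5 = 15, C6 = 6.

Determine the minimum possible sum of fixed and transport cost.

Open {P2, P5}: assign each demand point to its cheapest open site.
  C1→P5 19×3=57, C2→P2 16×4=64, C3→P5 3×4=12, C4→P5 2×3=6, C5→P5 15×2=30, C6→P2 6×6=36
  transport cost 205, fixed 196 → total 401.
Compare {P1, P5}: transport cost 279 + fixed 168 = 447.
Compare {P1, P2, P5}: transport cost 199 + fixed 267 = 466.
Compare {P5}: transport cost 371 + fixed 97 = 468.
All other subsets cost ≥ 447. Minimum total cost: 401.

401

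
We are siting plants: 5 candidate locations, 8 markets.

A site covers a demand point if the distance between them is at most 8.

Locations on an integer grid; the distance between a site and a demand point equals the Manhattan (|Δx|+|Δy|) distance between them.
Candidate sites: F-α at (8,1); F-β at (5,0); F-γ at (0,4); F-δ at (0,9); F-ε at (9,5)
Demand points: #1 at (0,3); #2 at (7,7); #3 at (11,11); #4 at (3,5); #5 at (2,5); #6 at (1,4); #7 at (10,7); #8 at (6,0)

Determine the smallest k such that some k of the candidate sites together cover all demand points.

Coverage sets (demand points within 8 of each site):
  F-α: {#2, #7, #8}
  F-β: {#1, #4, #5, #6, #8}
  F-γ: {#1, #4, #5, #6}
  F-δ: {#1, #4, #5, #6}
  F-ε: {#2, #3, #4, #5, #7, #8}
No single site covers all 8 demand points.
But {F-β, F-ε} covers everything, so the minimum is 2.

2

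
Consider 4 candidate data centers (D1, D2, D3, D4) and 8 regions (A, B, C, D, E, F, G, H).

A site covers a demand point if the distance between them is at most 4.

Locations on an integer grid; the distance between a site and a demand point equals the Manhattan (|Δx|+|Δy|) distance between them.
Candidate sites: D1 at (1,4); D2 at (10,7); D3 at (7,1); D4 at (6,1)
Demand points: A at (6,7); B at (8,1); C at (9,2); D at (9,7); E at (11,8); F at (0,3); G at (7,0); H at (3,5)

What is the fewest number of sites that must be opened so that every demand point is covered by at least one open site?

3

Coverage sets (demand points within 4 of each site):
  D1: {F, H}
  D2: {A, D, E}
  D3: {B, C, G}
  D4: {B, C, G}
No 2 sites suffice: every size-2 union leaves at least one demand point uncovered.
But {D1, D2, D3} covers everything, so the minimum is 3.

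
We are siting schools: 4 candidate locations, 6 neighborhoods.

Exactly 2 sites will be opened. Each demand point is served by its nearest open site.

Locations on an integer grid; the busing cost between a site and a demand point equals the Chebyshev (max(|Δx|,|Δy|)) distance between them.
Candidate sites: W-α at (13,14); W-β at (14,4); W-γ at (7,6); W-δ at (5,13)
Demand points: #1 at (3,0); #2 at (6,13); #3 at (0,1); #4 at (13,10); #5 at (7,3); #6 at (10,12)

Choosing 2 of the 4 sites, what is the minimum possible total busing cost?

Open {W-γ, W-δ}.
  #1→W-γ 6, #2→W-δ 1, #3→W-γ 7, #4→W-γ 6, #5→W-γ 3, #6→W-δ 5  ⇒ total 28.
Compare {W-α, W-γ}: total 30.
Compare {W-β, W-γ}: total 35.
No size-2 selection does better; minimum is 28.

28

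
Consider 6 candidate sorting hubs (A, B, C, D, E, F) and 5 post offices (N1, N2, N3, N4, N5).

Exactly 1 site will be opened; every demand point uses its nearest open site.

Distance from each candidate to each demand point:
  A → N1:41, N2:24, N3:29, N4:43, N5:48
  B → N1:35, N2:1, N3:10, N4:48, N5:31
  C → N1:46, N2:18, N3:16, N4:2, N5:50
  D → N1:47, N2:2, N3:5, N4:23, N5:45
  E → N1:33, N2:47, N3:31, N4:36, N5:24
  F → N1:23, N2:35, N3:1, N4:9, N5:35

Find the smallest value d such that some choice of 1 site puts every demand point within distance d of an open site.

35

Open {F}.
  Farthest demand point is N2 at distance 35 (to F); all others are ≤ 35.
With {D} the worst case is 47.
With {E} the worst case is 47.
No size-1 selection achieves below 35.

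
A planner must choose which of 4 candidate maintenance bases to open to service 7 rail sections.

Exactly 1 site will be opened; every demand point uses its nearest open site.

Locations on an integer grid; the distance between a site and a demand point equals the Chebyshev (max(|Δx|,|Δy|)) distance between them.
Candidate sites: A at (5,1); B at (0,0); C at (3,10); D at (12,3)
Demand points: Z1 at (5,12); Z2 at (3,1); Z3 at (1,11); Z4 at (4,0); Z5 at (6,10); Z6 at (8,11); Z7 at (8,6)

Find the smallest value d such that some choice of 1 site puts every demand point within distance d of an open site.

10

Open {C}.
  Farthest demand point is Z4 at distance 10 (to C); all others are ≤ 10.
With {A} the worst case is 11.
With {D} the worst case is 11.
No size-1 selection achieves below 10.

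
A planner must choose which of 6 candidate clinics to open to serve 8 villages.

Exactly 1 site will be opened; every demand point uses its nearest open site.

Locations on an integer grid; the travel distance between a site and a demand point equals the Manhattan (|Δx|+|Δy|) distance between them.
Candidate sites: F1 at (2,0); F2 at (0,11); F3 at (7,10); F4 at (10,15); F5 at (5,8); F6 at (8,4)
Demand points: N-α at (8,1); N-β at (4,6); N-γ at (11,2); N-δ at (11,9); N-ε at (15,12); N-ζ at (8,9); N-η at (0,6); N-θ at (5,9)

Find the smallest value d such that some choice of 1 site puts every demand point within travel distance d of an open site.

12

Open {F3}.
  Farthest demand point is N-γ at travel distance 12 (to F3); all others are ≤ 12.
With {F5} the worst case is 14.
With {F6} the worst case is 15.
No size-1 selection achieves below 12.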